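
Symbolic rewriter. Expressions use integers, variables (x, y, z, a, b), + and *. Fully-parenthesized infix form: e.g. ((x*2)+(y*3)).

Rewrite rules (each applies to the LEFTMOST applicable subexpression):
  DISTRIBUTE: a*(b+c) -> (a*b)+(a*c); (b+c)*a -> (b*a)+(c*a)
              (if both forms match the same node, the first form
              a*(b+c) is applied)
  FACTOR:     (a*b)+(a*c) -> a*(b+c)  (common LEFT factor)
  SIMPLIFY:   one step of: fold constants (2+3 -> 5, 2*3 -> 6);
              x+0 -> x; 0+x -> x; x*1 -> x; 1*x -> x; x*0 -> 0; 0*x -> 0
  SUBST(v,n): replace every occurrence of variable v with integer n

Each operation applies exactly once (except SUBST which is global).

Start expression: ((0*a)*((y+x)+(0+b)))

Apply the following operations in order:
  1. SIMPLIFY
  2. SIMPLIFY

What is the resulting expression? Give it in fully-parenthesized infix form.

Start: ((0*a)*((y+x)+(0+b)))
Apply SIMPLIFY at L (target: (0*a)): ((0*a)*((y+x)+(0+b))) -> (0*((y+x)+(0+b)))
Apply SIMPLIFY at root (target: (0*((y+x)+(0+b)))): (0*((y+x)+(0+b))) -> 0

Answer: 0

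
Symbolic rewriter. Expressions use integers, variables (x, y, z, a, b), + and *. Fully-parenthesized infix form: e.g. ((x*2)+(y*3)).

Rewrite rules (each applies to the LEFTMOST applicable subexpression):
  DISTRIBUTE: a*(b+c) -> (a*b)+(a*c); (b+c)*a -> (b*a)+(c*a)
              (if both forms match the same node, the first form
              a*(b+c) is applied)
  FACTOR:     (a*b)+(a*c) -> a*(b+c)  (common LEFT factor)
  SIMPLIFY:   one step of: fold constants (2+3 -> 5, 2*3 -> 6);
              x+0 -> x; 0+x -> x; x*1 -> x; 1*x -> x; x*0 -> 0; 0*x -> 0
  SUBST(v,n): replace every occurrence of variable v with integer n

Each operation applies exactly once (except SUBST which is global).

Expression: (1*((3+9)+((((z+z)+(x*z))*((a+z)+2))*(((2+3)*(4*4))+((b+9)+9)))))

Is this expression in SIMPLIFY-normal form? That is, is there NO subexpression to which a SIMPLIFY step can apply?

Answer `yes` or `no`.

Answer: no

Derivation:
Expression: (1*((3+9)+((((z+z)+(x*z))*((a+z)+2))*(((2+3)*(4*4))+((b+9)+9)))))
Scanning for simplifiable subexpressions (pre-order)...
  at root: (1*((3+9)+((((z+z)+(x*z))*((a+z)+2))*(((2+3)*(4*4))+((b+9)+9))))) (SIMPLIFIABLE)
  at R: ((3+9)+((((z+z)+(x*z))*((a+z)+2))*(((2+3)*(4*4))+((b+9)+9)))) (not simplifiable)
  at RL: (3+9) (SIMPLIFIABLE)
  at RR: ((((z+z)+(x*z))*((a+z)+2))*(((2+3)*(4*4))+((b+9)+9))) (not simplifiable)
  at RRL: (((z+z)+(x*z))*((a+z)+2)) (not simplifiable)
  at RRLL: ((z+z)+(x*z)) (not simplifiable)
  at RRLLL: (z+z) (not simplifiable)
  at RRLLR: (x*z) (not simplifiable)
  at RRLR: ((a+z)+2) (not simplifiable)
  at RRLRL: (a+z) (not simplifiable)
  at RRR: (((2+3)*(4*4))+((b+9)+9)) (not simplifiable)
  at RRRL: ((2+3)*(4*4)) (not simplifiable)
  at RRRLL: (2+3) (SIMPLIFIABLE)
  at RRRLR: (4*4) (SIMPLIFIABLE)
  at RRRR: ((b+9)+9) (not simplifiable)
  at RRRRL: (b+9) (not simplifiable)
Found simplifiable subexpr at path root: (1*((3+9)+((((z+z)+(x*z))*((a+z)+2))*(((2+3)*(4*4))+((b+9)+9)))))
One SIMPLIFY step would give: ((3+9)+((((z+z)+(x*z))*((a+z)+2))*(((2+3)*(4*4))+((b+9)+9))))
-> NOT in normal form.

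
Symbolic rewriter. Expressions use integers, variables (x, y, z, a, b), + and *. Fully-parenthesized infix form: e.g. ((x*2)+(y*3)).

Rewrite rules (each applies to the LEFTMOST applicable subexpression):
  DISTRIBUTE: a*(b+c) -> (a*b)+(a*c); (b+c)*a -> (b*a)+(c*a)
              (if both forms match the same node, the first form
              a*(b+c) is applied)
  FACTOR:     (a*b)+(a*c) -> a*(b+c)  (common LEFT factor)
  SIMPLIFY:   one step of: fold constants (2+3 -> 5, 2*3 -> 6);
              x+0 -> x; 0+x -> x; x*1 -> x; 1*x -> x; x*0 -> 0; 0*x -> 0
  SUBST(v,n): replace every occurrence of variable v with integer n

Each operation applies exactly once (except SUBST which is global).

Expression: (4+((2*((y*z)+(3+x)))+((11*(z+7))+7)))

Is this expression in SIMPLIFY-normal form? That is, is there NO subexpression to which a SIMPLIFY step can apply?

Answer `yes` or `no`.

Answer: yes

Derivation:
Expression: (4+((2*((y*z)+(3+x)))+((11*(z+7))+7)))
Scanning for simplifiable subexpressions (pre-order)...
  at root: (4+((2*((y*z)+(3+x)))+((11*(z+7))+7))) (not simplifiable)
  at R: ((2*((y*z)+(3+x)))+((11*(z+7))+7)) (not simplifiable)
  at RL: (2*((y*z)+(3+x))) (not simplifiable)
  at RLR: ((y*z)+(3+x)) (not simplifiable)
  at RLRL: (y*z) (not simplifiable)
  at RLRR: (3+x) (not simplifiable)
  at RR: ((11*(z+7))+7) (not simplifiable)
  at RRL: (11*(z+7)) (not simplifiable)
  at RRLR: (z+7) (not simplifiable)
Result: no simplifiable subexpression found -> normal form.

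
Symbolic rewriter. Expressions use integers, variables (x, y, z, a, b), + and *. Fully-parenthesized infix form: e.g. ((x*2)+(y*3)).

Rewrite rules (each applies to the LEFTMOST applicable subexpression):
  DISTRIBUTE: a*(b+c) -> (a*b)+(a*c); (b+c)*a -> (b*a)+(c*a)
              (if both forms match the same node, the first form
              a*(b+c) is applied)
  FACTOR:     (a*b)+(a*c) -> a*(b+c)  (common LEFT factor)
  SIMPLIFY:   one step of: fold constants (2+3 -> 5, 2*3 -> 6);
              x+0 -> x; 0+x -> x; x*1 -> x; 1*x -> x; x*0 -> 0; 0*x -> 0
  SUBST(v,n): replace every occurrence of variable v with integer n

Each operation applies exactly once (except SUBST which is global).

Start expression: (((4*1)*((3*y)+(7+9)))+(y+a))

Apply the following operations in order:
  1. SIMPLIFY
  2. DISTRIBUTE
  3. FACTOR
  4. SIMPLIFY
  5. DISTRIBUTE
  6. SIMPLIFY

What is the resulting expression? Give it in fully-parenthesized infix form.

Answer: (((4*(3*y))+64)+(y+a))

Derivation:
Start: (((4*1)*((3*y)+(7+9)))+(y+a))
Apply SIMPLIFY at LL (target: (4*1)): (((4*1)*((3*y)+(7+9)))+(y+a)) -> ((4*((3*y)+(7+9)))+(y+a))
Apply DISTRIBUTE at L (target: (4*((3*y)+(7+9)))): ((4*((3*y)+(7+9)))+(y+a)) -> (((4*(3*y))+(4*(7+9)))+(y+a))
Apply FACTOR at L (target: ((4*(3*y))+(4*(7+9)))): (((4*(3*y))+(4*(7+9)))+(y+a)) -> ((4*((3*y)+(7+9)))+(y+a))
Apply SIMPLIFY at LRR (target: (7+9)): ((4*((3*y)+(7+9)))+(y+a)) -> ((4*((3*y)+16))+(y+a))
Apply DISTRIBUTE at L (target: (4*((3*y)+16))): ((4*((3*y)+16))+(y+a)) -> (((4*(3*y))+(4*16))+(y+a))
Apply SIMPLIFY at LR (target: (4*16)): (((4*(3*y))+(4*16))+(y+a)) -> (((4*(3*y))+64)+(y+a))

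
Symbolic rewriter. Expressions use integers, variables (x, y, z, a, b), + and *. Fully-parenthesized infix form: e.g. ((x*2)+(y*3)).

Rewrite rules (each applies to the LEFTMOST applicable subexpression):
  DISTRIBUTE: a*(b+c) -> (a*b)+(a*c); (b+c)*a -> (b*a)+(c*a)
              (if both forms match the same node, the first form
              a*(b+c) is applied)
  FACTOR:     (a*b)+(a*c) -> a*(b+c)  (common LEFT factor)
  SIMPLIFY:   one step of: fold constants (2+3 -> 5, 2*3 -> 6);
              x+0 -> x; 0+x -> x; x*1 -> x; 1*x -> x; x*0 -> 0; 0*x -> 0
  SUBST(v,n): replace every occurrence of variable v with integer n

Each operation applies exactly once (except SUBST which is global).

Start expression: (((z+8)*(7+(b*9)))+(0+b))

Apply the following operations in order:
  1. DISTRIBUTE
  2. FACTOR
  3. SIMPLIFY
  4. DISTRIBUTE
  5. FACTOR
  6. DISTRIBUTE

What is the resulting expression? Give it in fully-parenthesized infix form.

Start: (((z+8)*(7+(b*9)))+(0+b))
Apply DISTRIBUTE at L (target: ((z+8)*(7+(b*9)))): (((z+8)*(7+(b*9)))+(0+b)) -> ((((z+8)*7)+((z+8)*(b*9)))+(0+b))
Apply FACTOR at L (target: (((z+8)*7)+((z+8)*(b*9)))): ((((z+8)*7)+((z+8)*(b*9)))+(0+b)) -> (((z+8)*(7+(b*9)))+(0+b))
Apply SIMPLIFY at R (target: (0+b)): (((z+8)*(7+(b*9)))+(0+b)) -> (((z+8)*(7+(b*9)))+b)
Apply DISTRIBUTE at L (target: ((z+8)*(7+(b*9)))): (((z+8)*(7+(b*9)))+b) -> ((((z+8)*7)+((z+8)*(b*9)))+b)
Apply FACTOR at L (target: (((z+8)*7)+((z+8)*(b*9)))): ((((z+8)*7)+((z+8)*(b*9)))+b) -> (((z+8)*(7+(b*9)))+b)
Apply DISTRIBUTE at L (target: ((z+8)*(7+(b*9)))): (((z+8)*(7+(b*9)))+b) -> ((((z+8)*7)+((z+8)*(b*9)))+b)

Answer: ((((z+8)*7)+((z+8)*(b*9)))+b)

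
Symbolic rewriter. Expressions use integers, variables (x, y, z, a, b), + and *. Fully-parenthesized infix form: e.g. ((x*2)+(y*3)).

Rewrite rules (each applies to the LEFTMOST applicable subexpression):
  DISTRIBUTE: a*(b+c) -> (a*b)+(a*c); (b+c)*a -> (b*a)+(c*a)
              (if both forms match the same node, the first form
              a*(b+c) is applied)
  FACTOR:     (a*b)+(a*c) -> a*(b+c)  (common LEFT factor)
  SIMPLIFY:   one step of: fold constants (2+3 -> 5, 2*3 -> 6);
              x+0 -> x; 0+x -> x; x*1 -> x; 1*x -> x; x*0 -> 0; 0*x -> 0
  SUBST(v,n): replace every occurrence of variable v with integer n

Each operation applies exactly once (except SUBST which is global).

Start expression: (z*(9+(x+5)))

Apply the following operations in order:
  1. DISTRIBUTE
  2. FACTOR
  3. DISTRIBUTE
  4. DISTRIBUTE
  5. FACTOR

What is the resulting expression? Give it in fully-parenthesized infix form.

Start: (z*(9+(x+5)))
Apply DISTRIBUTE at root (target: (z*(9+(x+5)))): (z*(9+(x+5))) -> ((z*9)+(z*(x+5)))
Apply FACTOR at root (target: ((z*9)+(z*(x+5)))): ((z*9)+(z*(x+5))) -> (z*(9+(x+5)))
Apply DISTRIBUTE at root (target: (z*(9+(x+5)))): (z*(9+(x+5))) -> ((z*9)+(z*(x+5)))
Apply DISTRIBUTE at R (target: (z*(x+5))): ((z*9)+(z*(x+5))) -> ((z*9)+((z*x)+(z*5)))
Apply FACTOR at R (target: ((z*x)+(z*5))): ((z*9)+((z*x)+(z*5))) -> ((z*9)+(z*(x+5)))

Answer: ((z*9)+(z*(x+5)))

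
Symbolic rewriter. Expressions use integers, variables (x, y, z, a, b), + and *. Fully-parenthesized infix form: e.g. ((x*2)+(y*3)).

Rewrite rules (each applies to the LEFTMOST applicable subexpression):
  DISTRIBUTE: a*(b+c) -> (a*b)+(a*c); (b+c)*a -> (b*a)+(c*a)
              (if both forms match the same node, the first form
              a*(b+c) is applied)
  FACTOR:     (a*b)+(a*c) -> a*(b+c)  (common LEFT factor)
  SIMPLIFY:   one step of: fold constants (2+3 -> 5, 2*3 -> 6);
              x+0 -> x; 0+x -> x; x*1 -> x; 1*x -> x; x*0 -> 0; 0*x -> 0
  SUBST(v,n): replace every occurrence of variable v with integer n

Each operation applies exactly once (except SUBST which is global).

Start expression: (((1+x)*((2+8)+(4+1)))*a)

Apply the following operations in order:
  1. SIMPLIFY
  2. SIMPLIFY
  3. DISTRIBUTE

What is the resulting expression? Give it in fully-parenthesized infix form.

Answer: ((((1+x)*10)+((1+x)*5))*a)

Derivation:
Start: (((1+x)*((2+8)+(4+1)))*a)
Apply SIMPLIFY at LRL (target: (2+8)): (((1+x)*((2+8)+(4+1)))*a) -> (((1+x)*(10+(4+1)))*a)
Apply SIMPLIFY at LRR (target: (4+1)): (((1+x)*(10+(4+1)))*a) -> (((1+x)*(10+5))*a)
Apply DISTRIBUTE at L (target: ((1+x)*(10+5))): (((1+x)*(10+5))*a) -> ((((1+x)*10)+((1+x)*5))*a)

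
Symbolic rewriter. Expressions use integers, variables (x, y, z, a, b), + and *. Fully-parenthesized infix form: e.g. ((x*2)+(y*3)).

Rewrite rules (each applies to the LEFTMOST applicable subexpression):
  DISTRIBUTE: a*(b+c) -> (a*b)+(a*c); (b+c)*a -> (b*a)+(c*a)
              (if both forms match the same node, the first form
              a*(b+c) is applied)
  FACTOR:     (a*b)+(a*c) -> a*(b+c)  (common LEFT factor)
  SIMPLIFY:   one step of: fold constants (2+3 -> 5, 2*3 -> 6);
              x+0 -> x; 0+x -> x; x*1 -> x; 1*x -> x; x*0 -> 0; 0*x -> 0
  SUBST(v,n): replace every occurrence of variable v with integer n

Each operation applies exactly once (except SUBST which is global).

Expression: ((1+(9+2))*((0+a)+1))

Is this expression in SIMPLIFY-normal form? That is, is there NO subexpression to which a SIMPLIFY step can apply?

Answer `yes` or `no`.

Expression: ((1+(9+2))*((0+a)+1))
Scanning for simplifiable subexpressions (pre-order)...
  at root: ((1+(9+2))*((0+a)+1)) (not simplifiable)
  at L: (1+(9+2)) (not simplifiable)
  at LR: (9+2) (SIMPLIFIABLE)
  at R: ((0+a)+1) (not simplifiable)
  at RL: (0+a) (SIMPLIFIABLE)
Found simplifiable subexpr at path LR: (9+2)
One SIMPLIFY step would give: ((1+11)*((0+a)+1))
-> NOT in normal form.

Answer: no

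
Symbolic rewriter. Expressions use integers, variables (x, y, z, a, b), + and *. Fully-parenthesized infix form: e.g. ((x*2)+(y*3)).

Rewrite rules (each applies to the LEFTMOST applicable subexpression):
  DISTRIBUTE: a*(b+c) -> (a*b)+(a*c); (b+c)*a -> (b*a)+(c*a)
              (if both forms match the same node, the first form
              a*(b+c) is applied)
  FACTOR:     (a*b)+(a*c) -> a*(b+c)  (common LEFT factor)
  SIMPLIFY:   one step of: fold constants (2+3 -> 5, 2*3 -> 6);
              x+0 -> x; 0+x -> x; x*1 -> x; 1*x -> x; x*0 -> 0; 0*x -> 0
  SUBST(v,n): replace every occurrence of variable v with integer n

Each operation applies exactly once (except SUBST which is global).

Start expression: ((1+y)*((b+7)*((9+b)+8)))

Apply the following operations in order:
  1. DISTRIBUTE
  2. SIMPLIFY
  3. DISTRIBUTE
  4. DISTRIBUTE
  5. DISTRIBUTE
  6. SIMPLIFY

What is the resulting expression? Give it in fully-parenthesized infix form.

Start: ((1+y)*((b+7)*((9+b)+8)))
Apply DISTRIBUTE at root (target: ((1+y)*((b+7)*((9+b)+8)))): ((1+y)*((b+7)*((9+b)+8))) -> ((1*((b+7)*((9+b)+8)))+(y*((b+7)*((9+b)+8))))
Apply SIMPLIFY at L (target: (1*((b+7)*((9+b)+8)))): ((1*((b+7)*((9+b)+8)))+(y*((b+7)*((9+b)+8)))) -> (((b+7)*((9+b)+8))+(y*((b+7)*((9+b)+8))))
Apply DISTRIBUTE at L (target: ((b+7)*((9+b)+8))): (((b+7)*((9+b)+8))+(y*((b+7)*((9+b)+8)))) -> ((((b+7)*(9+b))+((b+7)*8))+(y*((b+7)*((9+b)+8))))
Apply DISTRIBUTE at LL (target: ((b+7)*(9+b))): ((((b+7)*(9+b))+((b+7)*8))+(y*((b+7)*((9+b)+8)))) -> (((((b+7)*9)+((b+7)*b))+((b+7)*8))+(y*((b+7)*((9+b)+8))))
Apply DISTRIBUTE at LLL (target: ((b+7)*9)): (((((b+7)*9)+((b+7)*b))+((b+7)*8))+(y*((b+7)*((9+b)+8)))) -> (((((b*9)+(7*9))+((b+7)*b))+((b+7)*8))+(y*((b+7)*((9+b)+8))))
Apply SIMPLIFY at LLLR (target: (7*9)): (((((b*9)+(7*9))+((b+7)*b))+((b+7)*8))+(y*((b+7)*((9+b)+8)))) -> (((((b*9)+63)+((b+7)*b))+((b+7)*8))+(y*((b+7)*((9+b)+8))))

Answer: (((((b*9)+63)+((b+7)*b))+((b+7)*8))+(y*((b+7)*((9+b)+8))))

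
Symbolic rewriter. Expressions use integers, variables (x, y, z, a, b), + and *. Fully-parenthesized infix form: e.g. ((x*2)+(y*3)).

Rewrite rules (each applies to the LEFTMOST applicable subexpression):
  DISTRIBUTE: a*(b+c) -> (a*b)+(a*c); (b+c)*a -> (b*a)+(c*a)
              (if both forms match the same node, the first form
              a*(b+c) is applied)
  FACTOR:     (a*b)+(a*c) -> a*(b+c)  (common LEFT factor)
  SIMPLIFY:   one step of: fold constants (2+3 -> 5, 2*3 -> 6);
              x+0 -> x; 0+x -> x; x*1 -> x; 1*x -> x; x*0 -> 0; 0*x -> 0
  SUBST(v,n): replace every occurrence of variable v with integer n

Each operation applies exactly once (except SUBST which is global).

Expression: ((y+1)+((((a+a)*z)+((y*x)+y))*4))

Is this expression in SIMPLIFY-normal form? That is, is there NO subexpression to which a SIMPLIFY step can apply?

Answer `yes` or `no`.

Answer: yes

Derivation:
Expression: ((y+1)+((((a+a)*z)+((y*x)+y))*4))
Scanning for simplifiable subexpressions (pre-order)...
  at root: ((y+1)+((((a+a)*z)+((y*x)+y))*4)) (not simplifiable)
  at L: (y+1) (not simplifiable)
  at R: ((((a+a)*z)+((y*x)+y))*4) (not simplifiable)
  at RL: (((a+a)*z)+((y*x)+y)) (not simplifiable)
  at RLL: ((a+a)*z) (not simplifiable)
  at RLLL: (a+a) (not simplifiable)
  at RLR: ((y*x)+y) (not simplifiable)
  at RLRL: (y*x) (not simplifiable)
Result: no simplifiable subexpression found -> normal form.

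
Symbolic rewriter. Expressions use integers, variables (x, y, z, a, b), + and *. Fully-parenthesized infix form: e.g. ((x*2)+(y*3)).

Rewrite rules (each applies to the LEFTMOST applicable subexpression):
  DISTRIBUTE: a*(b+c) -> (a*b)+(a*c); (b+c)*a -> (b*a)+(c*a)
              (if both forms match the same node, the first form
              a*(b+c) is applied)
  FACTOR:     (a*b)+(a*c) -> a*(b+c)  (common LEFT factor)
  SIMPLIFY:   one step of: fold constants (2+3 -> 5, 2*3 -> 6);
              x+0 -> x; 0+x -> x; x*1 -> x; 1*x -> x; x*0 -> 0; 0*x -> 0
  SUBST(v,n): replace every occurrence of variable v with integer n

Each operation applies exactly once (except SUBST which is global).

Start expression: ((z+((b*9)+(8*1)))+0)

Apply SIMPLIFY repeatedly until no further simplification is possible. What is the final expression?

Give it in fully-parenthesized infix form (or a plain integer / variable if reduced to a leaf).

Answer: (z+((b*9)+8))

Derivation:
Start: ((z+((b*9)+(8*1)))+0)
Step 1: at root: ((z+((b*9)+(8*1)))+0) -> (z+((b*9)+(8*1))); overall: ((z+((b*9)+(8*1)))+0) -> (z+((b*9)+(8*1)))
Step 2: at RR: (8*1) -> 8; overall: (z+((b*9)+(8*1))) -> (z+((b*9)+8))
Fixed point: (z+((b*9)+8))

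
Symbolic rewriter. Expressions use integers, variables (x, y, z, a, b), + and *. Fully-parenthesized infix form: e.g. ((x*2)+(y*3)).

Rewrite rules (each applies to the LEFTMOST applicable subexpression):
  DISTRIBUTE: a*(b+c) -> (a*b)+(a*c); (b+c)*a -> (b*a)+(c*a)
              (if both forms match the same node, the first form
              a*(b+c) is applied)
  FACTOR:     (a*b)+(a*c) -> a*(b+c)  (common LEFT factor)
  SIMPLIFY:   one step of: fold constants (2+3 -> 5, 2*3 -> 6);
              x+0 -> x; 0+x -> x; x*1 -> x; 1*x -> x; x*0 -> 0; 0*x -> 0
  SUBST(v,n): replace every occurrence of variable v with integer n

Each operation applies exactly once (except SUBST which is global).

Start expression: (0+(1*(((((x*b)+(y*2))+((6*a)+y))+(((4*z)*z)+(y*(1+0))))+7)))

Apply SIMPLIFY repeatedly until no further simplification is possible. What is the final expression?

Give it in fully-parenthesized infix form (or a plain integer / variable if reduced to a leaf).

Answer: (((((x*b)+(y*2))+((6*a)+y))+(((4*z)*z)+y))+7)

Derivation:
Start: (0+(1*(((((x*b)+(y*2))+((6*a)+y))+(((4*z)*z)+(y*(1+0))))+7)))
Step 1: at root: (0+(1*(((((x*b)+(y*2))+((6*a)+y))+(((4*z)*z)+(y*(1+0))))+7))) -> (1*(((((x*b)+(y*2))+((6*a)+y))+(((4*z)*z)+(y*(1+0))))+7)); overall: (0+(1*(((((x*b)+(y*2))+((6*a)+y))+(((4*z)*z)+(y*(1+0))))+7))) -> (1*(((((x*b)+(y*2))+((6*a)+y))+(((4*z)*z)+(y*(1+0))))+7))
Step 2: at root: (1*(((((x*b)+(y*2))+((6*a)+y))+(((4*z)*z)+(y*(1+0))))+7)) -> (((((x*b)+(y*2))+((6*a)+y))+(((4*z)*z)+(y*(1+0))))+7); overall: (1*(((((x*b)+(y*2))+((6*a)+y))+(((4*z)*z)+(y*(1+0))))+7)) -> (((((x*b)+(y*2))+((6*a)+y))+(((4*z)*z)+(y*(1+0))))+7)
Step 3: at LRRR: (1+0) -> 1; overall: (((((x*b)+(y*2))+((6*a)+y))+(((4*z)*z)+(y*(1+0))))+7) -> (((((x*b)+(y*2))+((6*a)+y))+(((4*z)*z)+(y*1)))+7)
Step 4: at LRR: (y*1) -> y; overall: (((((x*b)+(y*2))+((6*a)+y))+(((4*z)*z)+(y*1)))+7) -> (((((x*b)+(y*2))+((6*a)+y))+(((4*z)*z)+y))+7)
Fixed point: (((((x*b)+(y*2))+((6*a)+y))+(((4*z)*z)+y))+7)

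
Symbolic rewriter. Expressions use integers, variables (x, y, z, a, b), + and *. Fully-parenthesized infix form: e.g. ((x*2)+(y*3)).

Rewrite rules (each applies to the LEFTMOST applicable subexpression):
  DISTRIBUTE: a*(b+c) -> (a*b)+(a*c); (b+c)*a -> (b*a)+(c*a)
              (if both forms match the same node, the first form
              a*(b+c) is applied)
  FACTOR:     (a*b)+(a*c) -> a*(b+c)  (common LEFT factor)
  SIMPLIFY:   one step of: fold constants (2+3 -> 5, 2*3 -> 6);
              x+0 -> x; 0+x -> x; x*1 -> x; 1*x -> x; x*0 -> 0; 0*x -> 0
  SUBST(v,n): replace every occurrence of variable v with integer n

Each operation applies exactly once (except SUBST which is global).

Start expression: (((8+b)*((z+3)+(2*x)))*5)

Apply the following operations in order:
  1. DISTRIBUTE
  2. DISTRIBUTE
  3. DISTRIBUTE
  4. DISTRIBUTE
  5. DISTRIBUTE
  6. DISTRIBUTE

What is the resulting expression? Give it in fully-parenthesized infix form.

Start: (((8+b)*((z+3)+(2*x)))*5)
Apply DISTRIBUTE at L (target: ((8+b)*((z+3)+(2*x)))): (((8+b)*((z+3)+(2*x)))*5) -> ((((8+b)*(z+3))+((8+b)*(2*x)))*5)
Apply DISTRIBUTE at root (target: ((((8+b)*(z+3))+((8+b)*(2*x)))*5)): ((((8+b)*(z+3))+((8+b)*(2*x)))*5) -> ((((8+b)*(z+3))*5)+(((8+b)*(2*x))*5))
Apply DISTRIBUTE at LL (target: ((8+b)*(z+3))): ((((8+b)*(z+3))*5)+(((8+b)*(2*x))*5)) -> (((((8+b)*z)+((8+b)*3))*5)+(((8+b)*(2*x))*5))
Apply DISTRIBUTE at L (target: ((((8+b)*z)+((8+b)*3))*5)): (((((8+b)*z)+((8+b)*3))*5)+(((8+b)*(2*x))*5)) -> (((((8+b)*z)*5)+(((8+b)*3)*5))+(((8+b)*(2*x))*5))
Apply DISTRIBUTE at LLL (target: ((8+b)*z)): (((((8+b)*z)*5)+(((8+b)*3)*5))+(((8+b)*(2*x))*5)) -> (((((8*z)+(b*z))*5)+(((8+b)*3)*5))+(((8+b)*(2*x))*5))
Apply DISTRIBUTE at LL (target: (((8*z)+(b*z))*5)): (((((8*z)+(b*z))*5)+(((8+b)*3)*5))+(((8+b)*(2*x))*5)) -> (((((8*z)*5)+((b*z)*5))+(((8+b)*3)*5))+(((8+b)*(2*x))*5))

Answer: (((((8*z)*5)+((b*z)*5))+(((8+b)*3)*5))+(((8+b)*(2*x))*5))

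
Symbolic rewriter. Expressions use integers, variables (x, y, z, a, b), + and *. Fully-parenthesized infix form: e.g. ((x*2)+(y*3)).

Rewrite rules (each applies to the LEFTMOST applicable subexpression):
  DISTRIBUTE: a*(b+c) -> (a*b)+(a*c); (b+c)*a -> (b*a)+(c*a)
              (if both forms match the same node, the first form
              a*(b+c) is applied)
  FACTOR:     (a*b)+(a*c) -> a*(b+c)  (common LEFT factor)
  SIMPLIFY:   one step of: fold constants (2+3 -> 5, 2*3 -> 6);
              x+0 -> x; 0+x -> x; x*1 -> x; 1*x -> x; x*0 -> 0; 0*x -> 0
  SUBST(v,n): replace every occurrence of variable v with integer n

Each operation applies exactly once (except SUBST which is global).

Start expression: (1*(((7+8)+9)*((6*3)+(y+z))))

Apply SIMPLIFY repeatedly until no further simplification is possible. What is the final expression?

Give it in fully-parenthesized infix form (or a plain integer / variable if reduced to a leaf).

Answer: (24*(18+(y+z)))

Derivation:
Start: (1*(((7+8)+9)*((6*3)+(y+z))))
Step 1: at root: (1*(((7+8)+9)*((6*3)+(y+z)))) -> (((7+8)+9)*((6*3)+(y+z))); overall: (1*(((7+8)+9)*((6*3)+(y+z)))) -> (((7+8)+9)*((6*3)+(y+z)))
Step 2: at LL: (7+8) -> 15; overall: (((7+8)+9)*((6*3)+(y+z))) -> ((15+9)*((6*3)+(y+z)))
Step 3: at L: (15+9) -> 24; overall: ((15+9)*((6*3)+(y+z))) -> (24*((6*3)+(y+z)))
Step 4: at RL: (6*3) -> 18; overall: (24*((6*3)+(y+z))) -> (24*(18+(y+z)))
Fixed point: (24*(18+(y+z)))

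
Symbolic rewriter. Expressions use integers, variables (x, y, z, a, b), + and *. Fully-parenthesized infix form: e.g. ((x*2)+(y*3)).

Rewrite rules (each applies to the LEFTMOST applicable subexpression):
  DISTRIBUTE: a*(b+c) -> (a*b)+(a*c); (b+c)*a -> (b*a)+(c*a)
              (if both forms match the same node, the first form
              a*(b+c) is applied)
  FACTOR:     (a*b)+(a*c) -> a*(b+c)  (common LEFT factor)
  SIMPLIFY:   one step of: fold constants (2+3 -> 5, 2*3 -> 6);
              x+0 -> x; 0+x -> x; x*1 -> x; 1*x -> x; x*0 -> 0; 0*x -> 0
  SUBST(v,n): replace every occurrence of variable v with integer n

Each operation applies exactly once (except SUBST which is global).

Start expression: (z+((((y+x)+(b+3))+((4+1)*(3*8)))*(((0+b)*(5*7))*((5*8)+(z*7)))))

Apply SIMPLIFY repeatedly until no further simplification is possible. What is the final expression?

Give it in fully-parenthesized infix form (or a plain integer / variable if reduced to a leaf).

Answer: (z+((((y+x)+(b+3))+120)*((b*35)*(40+(z*7)))))

Derivation:
Start: (z+((((y+x)+(b+3))+((4+1)*(3*8)))*(((0+b)*(5*7))*((5*8)+(z*7)))))
Step 1: at RLRL: (4+1) -> 5; overall: (z+((((y+x)+(b+3))+((4+1)*(3*8)))*(((0+b)*(5*7))*((5*8)+(z*7))))) -> (z+((((y+x)+(b+3))+(5*(3*8)))*(((0+b)*(5*7))*((5*8)+(z*7)))))
Step 2: at RLRR: (3*8) -> 24; overall: (z+((((y+x)+(b+3))+(5*(3*8)))*(((0+b)*(5*7))*((5*8)+(z*7))))) -> (z+((((y+x)+(b+3))+(5*24))*(((0+b)*(5*7))*((5*8)+(z*7)))))
Step 3: at RLR: (5*24) -> 120; overall: (z+((((y+x)+(b+3))+(5*24))*(((0+b)*(5*7))*((5*8)+(z*7))))) -> (z+((((y+x)+(b+3))+120)*(((0+b)*(5*7))*((5*8)+(z*7)))))
Step 4: at RRLL: (0+b) -> b; overall: (z+((((y+x)+(b+3))+120)*(((0+b)*(5*7))*((5*8)+(z*7))))) -> (z+((((y+x)+(b+3))+120)*((b*(5*7))*((5*8)+(z*7)))))
Step 5: at RRLR: (5*7) -> 35; overall: (z+((((y+x)+(b+3))+120)*((b*(5*7))*((5*8)+(z*7))))) -> (z+((((y+x)+(b+3))+120)*((b*35)*((5*8)+(z*7)))))
Step 6: at RRRL: (5*8) -> 40; overall: (z+((((y+x)+(b+3))+120)*((b*35)*((5*8)+(z*7))))) -> (z+((((y+x)+(b+3))+120)*((b*35)*(40+(z*7)))))
Fixed point: (z+((((y+x)+(b+3))+120)*((b*35)*(40+(z*7)))))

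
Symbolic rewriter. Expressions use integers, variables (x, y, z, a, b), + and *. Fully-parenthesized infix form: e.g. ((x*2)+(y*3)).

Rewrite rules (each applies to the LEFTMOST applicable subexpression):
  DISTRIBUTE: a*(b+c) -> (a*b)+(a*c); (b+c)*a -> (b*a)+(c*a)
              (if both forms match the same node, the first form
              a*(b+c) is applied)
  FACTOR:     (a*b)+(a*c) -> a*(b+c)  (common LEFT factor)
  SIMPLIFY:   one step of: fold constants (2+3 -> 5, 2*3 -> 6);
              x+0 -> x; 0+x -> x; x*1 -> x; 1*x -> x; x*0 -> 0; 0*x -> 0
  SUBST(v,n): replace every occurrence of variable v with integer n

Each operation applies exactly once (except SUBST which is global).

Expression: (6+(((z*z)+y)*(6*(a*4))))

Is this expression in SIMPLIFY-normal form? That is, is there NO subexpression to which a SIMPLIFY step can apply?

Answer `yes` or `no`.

Expression: (6+(((z*z)+y)*(6*(a*4))))
Scanning for simplifiable subexpressions (pre-order)...
  at root: (6+(((z*z)+y)*(6*(a*4)))) (not simplifiable)
  at R: (((z*z)+y)*(6*(a*4))) (not simplifiable)
  at RL: ((z*z)+y) (not simplifiable)
  at RLL: (z*z) (not simplifiable)
  at RR: (6*(a*4)) (not simplifiable)
  at RRR: (a*4) (not simplifiable)
Result: no simplifiable subexpression found -> normal form.

Answer: yes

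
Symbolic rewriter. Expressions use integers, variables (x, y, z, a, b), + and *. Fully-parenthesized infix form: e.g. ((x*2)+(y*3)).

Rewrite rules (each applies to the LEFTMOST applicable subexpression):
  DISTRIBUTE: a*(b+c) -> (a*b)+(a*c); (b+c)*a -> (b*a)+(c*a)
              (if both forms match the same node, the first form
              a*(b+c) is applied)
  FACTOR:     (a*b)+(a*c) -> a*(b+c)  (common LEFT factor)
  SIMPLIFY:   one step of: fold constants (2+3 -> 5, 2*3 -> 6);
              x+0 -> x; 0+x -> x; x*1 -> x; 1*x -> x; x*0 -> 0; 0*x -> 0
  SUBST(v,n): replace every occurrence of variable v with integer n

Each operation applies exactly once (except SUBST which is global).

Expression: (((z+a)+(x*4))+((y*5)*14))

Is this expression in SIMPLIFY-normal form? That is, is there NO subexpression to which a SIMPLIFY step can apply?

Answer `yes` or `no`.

Answer: yes

Derivation:
Expression: (((z+a)+(x*4))+((y*5)*14))
Scanning for simplifiable subexpressions (pre-order)...
  at root: (((z+a)+(x*4))+((y*5)*14)) (not simplifiable)
  at L: ((z+a)+(x*4)) (not simplifiable)
  at LL: (z+a) (not simplifiable)
  at LR: (x*4) (not simplifiable)
  at R: ((y*5)*14) (not simplifiable)
  at RL: (y*5) (not simplifiable)
Result: no simplifiable subexpression found -> normal form.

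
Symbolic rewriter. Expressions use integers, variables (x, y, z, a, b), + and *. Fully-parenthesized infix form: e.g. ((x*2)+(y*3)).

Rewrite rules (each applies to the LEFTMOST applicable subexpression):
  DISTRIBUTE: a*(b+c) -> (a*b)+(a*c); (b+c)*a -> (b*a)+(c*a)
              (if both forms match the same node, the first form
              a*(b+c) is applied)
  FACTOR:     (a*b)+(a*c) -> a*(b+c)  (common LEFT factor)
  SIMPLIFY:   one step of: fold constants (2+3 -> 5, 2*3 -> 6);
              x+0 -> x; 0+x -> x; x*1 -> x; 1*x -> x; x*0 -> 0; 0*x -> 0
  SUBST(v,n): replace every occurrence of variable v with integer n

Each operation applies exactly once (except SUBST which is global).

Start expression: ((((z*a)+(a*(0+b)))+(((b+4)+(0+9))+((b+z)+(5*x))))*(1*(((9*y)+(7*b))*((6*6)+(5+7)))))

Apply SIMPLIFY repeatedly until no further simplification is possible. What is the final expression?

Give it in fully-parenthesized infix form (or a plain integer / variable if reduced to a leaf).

Answer: ((((z*a)+(a*b))+(((b+4)+9)+((b+z)+(5*x))))*(((9*y)+(7*b))*48))

Derivation:
Start: ((((z*a)+(a*(0+b)))+(((b+4)+(0+9))+((b+z)+(5*x))))*(1*(((9*y)+(7*b))*((6*6)+(5+7)))))
Step 1: at LLRR: (0+b) -> b; overall: ((((z*a)+(a*(0+b)))+(((b+4)+(0+9))+((b+z)+(5*x))))*(1*(((9*y)+(7*b))*((6*6)+(5+7))))) -> ((((z*a)+(a*b))+(((b+4)+(0+9))+((b+z)+(5*x))))*(1*(((9*y)+(7*b))*((6*6)+(5+7)))))
Step 2: at LRLR: (0+9) -> 9; overall: ((((z*a)+(a*b))+(((b+4)+(0+9))+((b+z)+(5*x))))*(1*(((9*y)+(7*b))*((6*6)+(5+7))))) -> ((((z*a)+(a*b))+(((b+4)+9)+((b+z)+(5*x))))*(1*(((9*y)+(7*b))*((6*6)+(5+7)))))
Step 3: at R: (1*(((9*y)+(7*b))*((6*6)+(5+7)))) -> (((9*y)+(7*b))*((6*6)+(5+7))); overall: ((((z*a)+(a*b))+(((b+4)+9)+((b+z)+(5*x))))*(1*(((9*y)+(7*b))*((6*6)+(5+7))))) -> ((((z*a)+(a*b))+(((b+4)+9)+((b+z)+(5*x))))*(((9*y)+(7*b))*((6*6)+(5+7))))
Step 4: at RRL: (6*6) -> 36; overall: ((((z*a)+(a*b))+(((b+4)+9)+((b+z)+(5*x))))*(((9*y)+(7*b))*((6*6)+(5+7)))) -> ((((z*a)+(a*b))+(((b+4)+9)+((b+z)+(5*x))))*(((9*y)+(7*b))*(36+(5+7))))
Step 5: at RRR: (5+7) -> 12; overall: ((((z*a)+(a*b))+(((b+4)+9)+((b+z)+(5*x))))*(((9*y)+(7*b))*(36+(5+7)))) -> ((((z*a)+(a*b))+(((b+4)+9)+((b+z)+(5*x))))*(((9*y)+(7*b))*(36+12)))
Step 6: at RR: (36+12) -> 48; overall: ((((z*a)+(a*b))+(((b+4)+9)+((b+z)+(5*x))))*(((9*y)+(7*b))*(36+12))) -> ((((z*a)+(a*b))+(((b+4)+9)+((b+z)+(5*x))))*(((9*y)+(7*b))*48))
Fixed point: ((((z*a)+(a*b))+(((b+4)+9)+((b+z)+(5*x))))*(((9*y)+(7*b))*48))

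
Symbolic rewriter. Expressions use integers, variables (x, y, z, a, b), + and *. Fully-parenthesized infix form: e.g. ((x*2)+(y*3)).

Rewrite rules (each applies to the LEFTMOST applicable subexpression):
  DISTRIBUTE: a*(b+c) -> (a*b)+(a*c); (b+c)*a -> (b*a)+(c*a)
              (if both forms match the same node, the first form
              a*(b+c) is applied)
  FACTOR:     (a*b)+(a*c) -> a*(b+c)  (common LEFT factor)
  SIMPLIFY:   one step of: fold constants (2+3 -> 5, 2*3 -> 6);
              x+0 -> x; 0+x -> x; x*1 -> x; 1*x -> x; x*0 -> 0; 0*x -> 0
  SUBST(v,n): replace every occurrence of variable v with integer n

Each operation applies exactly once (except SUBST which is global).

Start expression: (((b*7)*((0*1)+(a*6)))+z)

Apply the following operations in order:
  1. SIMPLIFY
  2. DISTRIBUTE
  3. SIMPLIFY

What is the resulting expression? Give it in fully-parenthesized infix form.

Start: (((b*7)*((0*1)+(a*6)))+z)
Apply SIMPLIFY at LRL (target: (0*1)): (((b*7)*((0*1)+(a*6)))+z) -> (((b*7)*(0+(a*6)))+z)
Apply DISTRIBUTE at L (target: ((b*7)*(0+(a*6)))): (((b*7)*(0+(a*6)))+z) -> ((((b*7)*0)+((b*7)*(a*6)))+z)
Apply SIMPLIFY at LL (target: ((b*7)*0)): ((((b*7)*0)+((b*7)*(a*6)))+z) -> ((0+((b*7)*(a*6)))+z)

Answer: ((0+((b*7)*(a*6)))+z)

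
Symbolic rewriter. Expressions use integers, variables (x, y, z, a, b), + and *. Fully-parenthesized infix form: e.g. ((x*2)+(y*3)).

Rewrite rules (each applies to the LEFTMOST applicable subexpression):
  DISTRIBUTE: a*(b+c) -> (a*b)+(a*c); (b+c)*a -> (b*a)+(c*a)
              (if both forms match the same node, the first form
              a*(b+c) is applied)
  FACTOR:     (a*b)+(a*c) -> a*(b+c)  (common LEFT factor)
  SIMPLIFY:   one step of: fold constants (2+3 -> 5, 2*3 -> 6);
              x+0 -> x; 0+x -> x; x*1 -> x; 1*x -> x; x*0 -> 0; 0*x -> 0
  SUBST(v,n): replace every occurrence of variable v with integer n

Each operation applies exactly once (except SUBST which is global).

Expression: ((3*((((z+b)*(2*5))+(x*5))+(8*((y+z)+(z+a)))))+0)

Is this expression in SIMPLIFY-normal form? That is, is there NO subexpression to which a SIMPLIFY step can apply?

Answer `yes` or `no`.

Expression: ((3*((((z+b)*(2*5))+(x*5))+(8*((y+z)+(z+a)))))+0)
Scanning for simplifiable subexpressions (pre-order)...
  at root: ((3*((((z+b)*(2*5))+(x*5))+(8*((y+z)+(z+a)))))+0) (SIMPLIFIABLE)
  at L: (3*((((z+b)*(2*5))+(x*5))+(8*((y+z)+(z+a))))) (not simplifiable)
  at LR: ((((z+b)*(2*5))+(x*5))+(8*((y+z)+(z+a)))) (not simplifiable)
  at LRL: (((z+b)*(2*5))+(x*5)) (not simplifiable)
  at LRLL: ((z+b)*(2*5)) (not simplifiable)
  at LRLLL: (z+b) (not simplifiable)
  at LRLLR: (2*5) (SIMPLIFIABLE)
  at LRLR: (x*5) (not simplifiable)
  at LRR: (8*((y+z)+(z+a))) (not simplifiable)
  at LRRR: ((y+z)+(z+a)) (not simplifiable)
  at LRRRL: (y+z) (not simplifiable)
  at LRRRR: (z+a) (not simplifiable)
Found simplifiable subexpr at path root: ((3*((((z+b)*(2*5))+(x*5))+(8*((y+z)+(z+a)))))+0)
One SIMPLIFY step would give: (3*((((z+b)*(2*5))+(x*5))+(8*((y+z)+(z+a)))))
-> NOT in normal form.

Answer: no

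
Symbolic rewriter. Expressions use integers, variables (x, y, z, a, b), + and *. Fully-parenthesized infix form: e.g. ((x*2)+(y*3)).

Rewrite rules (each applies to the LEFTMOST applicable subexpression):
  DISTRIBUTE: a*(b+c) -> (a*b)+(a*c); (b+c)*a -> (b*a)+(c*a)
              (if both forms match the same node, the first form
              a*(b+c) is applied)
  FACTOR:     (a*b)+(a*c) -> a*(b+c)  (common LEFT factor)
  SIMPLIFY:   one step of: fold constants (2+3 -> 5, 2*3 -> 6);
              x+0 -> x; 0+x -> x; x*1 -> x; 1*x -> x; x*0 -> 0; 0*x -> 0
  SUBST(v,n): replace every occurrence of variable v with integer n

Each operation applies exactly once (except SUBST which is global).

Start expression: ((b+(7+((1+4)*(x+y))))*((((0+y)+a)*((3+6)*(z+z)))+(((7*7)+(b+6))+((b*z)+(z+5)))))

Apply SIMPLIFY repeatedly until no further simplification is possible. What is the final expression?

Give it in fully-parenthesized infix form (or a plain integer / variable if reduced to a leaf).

Answer: ((b+(7+(5*(x+y))))*(((y+a)*(9*(z+z)))+((49+(b+6))+((b*z)+(z+5)))))

Derivation:
Start: ((b+(7+((1+4)*(x+y))))*((((0+y)+a)*((3+6)*(z+z)))+(((7*7)+(b+6))+((b*z)+(z+5)))))
Step 1: at LRRL: (1+4) -> 5; overall: ((b+(7+((1+4)*(x+y))))*((((0+y)+a)*((3+6)*(z+z)))+(((7*7)+(b+6))+((b*z)+(z+5))))) -> ((b+(7+(5*(x+y))))*((((0+y)+a)*((3+6)*(z+z)))+(((7*7)+(b+6))+((b*z)+(z+5)))))
Step 2: at RLLL: (0+y) -> y; overall: ((b+(7+(5*(x+y))))*((((0+y)+a)*((3+6)*(z+z)))+(((7*7)+(b+6))+((b*z)+(z+5))))) -> ((b+(7+(5*(x+y))))*(((y+a)*((3+6)*(z+z)))+(((7*7)+(b+6))+((b*z)+(z+5)))))
Step 3: at RLRL: (3+6) -> 9; overall: ((b+(7+(5*(x+y))))*(((y+a)*((3+6)*(z+z)))+(((7*7)+(b+6))+((b*z)+(z+5))))) -> ((b+(7+(5*(x+y))))*(((y+a)*(9*(z+z)))+(((7*7)+(b+6))+((b*z)+(z+5)))))
Step 4: at RRLL: (7*7) -> 49; overall: ((b+(7+(5*(x+y))))*(((y+a)*(9*(z+z)))+(((7*7)+(b+6))+((b*z)+(z+5))))) -> ((b+(7+(5*(x+y))))*(((y+a)*(9*(z+z)))+((49+(b+6))+((b*z)+(z+5)))))
Fixed point: ((b+(7+(5*(x+y))))*(((y+a)*(9*(z+z)))+((49+(b+6))+((b*z)+(z+5)))))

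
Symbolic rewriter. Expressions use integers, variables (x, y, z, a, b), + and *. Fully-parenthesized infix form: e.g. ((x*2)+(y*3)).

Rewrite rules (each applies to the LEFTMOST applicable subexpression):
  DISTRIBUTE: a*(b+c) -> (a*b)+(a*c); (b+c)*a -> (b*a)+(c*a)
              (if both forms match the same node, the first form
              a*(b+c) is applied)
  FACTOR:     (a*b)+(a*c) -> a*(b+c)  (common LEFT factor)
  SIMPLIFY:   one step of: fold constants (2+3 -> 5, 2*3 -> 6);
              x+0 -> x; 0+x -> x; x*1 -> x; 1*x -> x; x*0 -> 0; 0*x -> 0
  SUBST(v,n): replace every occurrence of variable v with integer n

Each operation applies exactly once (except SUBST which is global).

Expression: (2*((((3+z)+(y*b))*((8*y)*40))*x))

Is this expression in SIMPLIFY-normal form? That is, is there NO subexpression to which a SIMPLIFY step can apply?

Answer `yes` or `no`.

Expression: (2*((((3+z)+(y*b))*((8*y)*40))*x))
Scanning for simplifiable subexpressions (pre-order)...
  at root: (2*((((3+z)+(y*b))*((8*y)*40))*x)) (not simplifiable)
  at R: ((((3+z)+(y*b))*((8*y)*40))*x) (not simplifiable)
  at RL: (((3+z)+(y*b))*((8*y)*40)) (not simplifiable)
  at RLL: ((3+z)+(y*b)) (not simplifiable)
  at RLLL: (3+z) (not simplifiable)
  at RLLR: (y*b) (not simplifiable)
  at RLR: ((8*y)*40) (not simplifiable)
  at RLRL: (8*y) (not simplifiable)
Result: no simplifiable subexpression found -> normal form.

Answer: yes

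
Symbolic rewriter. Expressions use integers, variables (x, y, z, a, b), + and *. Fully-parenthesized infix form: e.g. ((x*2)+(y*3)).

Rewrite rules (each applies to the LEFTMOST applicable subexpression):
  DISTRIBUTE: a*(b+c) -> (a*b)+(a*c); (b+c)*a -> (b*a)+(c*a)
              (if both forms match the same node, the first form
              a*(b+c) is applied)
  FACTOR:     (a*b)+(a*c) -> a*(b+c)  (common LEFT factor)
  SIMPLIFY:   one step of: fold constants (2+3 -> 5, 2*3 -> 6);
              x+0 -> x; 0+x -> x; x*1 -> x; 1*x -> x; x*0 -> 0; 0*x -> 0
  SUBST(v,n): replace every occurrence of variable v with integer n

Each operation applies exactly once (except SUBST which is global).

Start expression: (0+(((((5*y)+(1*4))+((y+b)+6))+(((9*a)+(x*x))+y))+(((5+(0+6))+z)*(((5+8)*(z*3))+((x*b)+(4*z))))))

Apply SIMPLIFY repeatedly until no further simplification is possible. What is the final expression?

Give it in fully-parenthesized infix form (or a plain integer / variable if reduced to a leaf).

Answer: (((((5*y)+4)+((y+b)+6))+(((9*a)+(x*x))+y))+((11+z)*((13*(z*3))+((x*b)+(4*z)))))

Derivation:
Start: (0+(((((5*y)+(1*4))+((y+b)+6))+(((9*a)+(x*x))+y))+(((5+(0+6))+z)*(((5+8)*(z*3))+((x*b)+(4*z))))))
Step 1: at root: (0+(((((5*y)+(1*4))+((y+b)+6))+(((9*a)+(x*x))+y))+(((5+(0+6))+z)*(((5+8)*(z*3))+((x*b)+(4*z)))))) -> (((((5*y)+(1*4))+((y+b)+6))+(((9*a)+(x*x))+y))+(((5+(0+6))+z)*(((5+8)*(z*3))+((x*b)+(4*z))))); overall: (0+(((((5*y)+(1*4))+((y+b)+6))+(((9*a)+(x*x))+y))+(((5+(0+6))+z)*(((5+8)*(z*3))+((x*b)+(4*z)))))) -> (((((5*y)+(1*4))+((y+b)+6))+(((9*a)+(x*x))+y))+(((5+(0+6))+z)*(((5+8)*(z*3))+((x*b)+(4*z)))))
Step 2: at LLLR: (1*4) -> 4; overall: (((((5*y)+(1*4))+((y+b)+6))+(((9*a)+(x*x))+y))+(((5+(0+6))+z)*(((5+8)*(z*3))+((x*b)+(4*z))))) -> (((((5*y)+4)+((y+b)+6))+(((9*a)+(x*x))+y))+(((5+(0+6))+z)*(((5+8)*(z*3))+((x*b)+(4*z)))))
Step 3: at RLLR: (0+6) -> 6; overall: (((((5*y)+4)+((y+b)+6))+(((9*a)+(x*x))+y))+(((5+(0+6))+z)*(((5+8)*(z*3))+((x*b)+(4*z))))) -> (((((5*y)+4)+((y+b)+6))+(((9*a)+(x*x))+y))+(((5+6)+z)*(((5+8)*(z*3))+((x*b)+(4*z)))))
Step 4: at RLL: (5+6) -> 11; overall: (((((5*y)+4)+((y+b)+6))+(((9*a)+(x*x))+y))+(((5+6)+z)*(((5+8)*(z*3))+((x*b)+(4*z))))) -> (((((5*y)+4)+((y+b)+6))+(((9*a)+(x*x))+y))+((11+z)*(((5+8)*(z*3))+((x*b)+(4*z)))))
Step 5: at RRLL: (5+8) -> 13; overall: (((((5*y)+4)+((y+b)+6))+(((9*a)+(x*x))+y))+((11+z)*(((5+8)*(z*3))+((x*b)+(4*z))))) -> (((((5*y)+4)+((y+b)+6))+(((9*a)+(x*x))+y))+((11+z)*((13*(z*3))+((x*b)+(4*z)))))
Fixed point: (((((5*y)+4)+((y+b)+6))+(((9*a)+(x*x))+y))+((11+z)*((13*(z*3))+((x*b)+(4*z)))))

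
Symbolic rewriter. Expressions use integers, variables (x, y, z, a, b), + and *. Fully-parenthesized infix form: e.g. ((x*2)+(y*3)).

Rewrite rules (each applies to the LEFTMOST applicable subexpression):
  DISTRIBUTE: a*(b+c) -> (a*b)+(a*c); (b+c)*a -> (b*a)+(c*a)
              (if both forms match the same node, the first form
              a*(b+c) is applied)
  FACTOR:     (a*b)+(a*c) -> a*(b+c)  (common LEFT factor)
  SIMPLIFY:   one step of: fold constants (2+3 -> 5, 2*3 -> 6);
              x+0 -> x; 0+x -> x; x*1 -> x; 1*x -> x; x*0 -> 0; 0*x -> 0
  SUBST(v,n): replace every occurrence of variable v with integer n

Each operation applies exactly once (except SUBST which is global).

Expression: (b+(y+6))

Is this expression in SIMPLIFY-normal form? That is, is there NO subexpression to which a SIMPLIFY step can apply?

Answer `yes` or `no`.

Expression: (b+(y+6))
Scanning for simplifiable subexpressions (pre-order)...
  at root: (b+(y+6)) (not simplifiable)
  at R: (y+6) (not simplifiable)
Result: no simplifiable subexpression found -> normal form.

Answer: yes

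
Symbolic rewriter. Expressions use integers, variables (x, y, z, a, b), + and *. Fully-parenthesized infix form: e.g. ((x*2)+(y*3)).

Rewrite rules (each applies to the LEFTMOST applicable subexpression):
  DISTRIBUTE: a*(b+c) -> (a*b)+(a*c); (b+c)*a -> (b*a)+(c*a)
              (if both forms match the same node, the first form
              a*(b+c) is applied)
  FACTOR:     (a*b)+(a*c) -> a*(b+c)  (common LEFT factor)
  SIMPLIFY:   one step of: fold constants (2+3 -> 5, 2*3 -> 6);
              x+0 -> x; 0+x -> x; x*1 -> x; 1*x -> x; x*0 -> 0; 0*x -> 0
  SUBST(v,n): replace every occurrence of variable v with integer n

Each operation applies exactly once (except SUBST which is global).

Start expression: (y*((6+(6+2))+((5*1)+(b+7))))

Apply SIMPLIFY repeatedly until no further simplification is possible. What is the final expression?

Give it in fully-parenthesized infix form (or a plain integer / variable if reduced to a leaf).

Answer: (y*(14+(5+(b+7))))

Derivation:
Start: (y*((6+(6+2))+((5*1)+(b+7))))
Step 1: at RLR: (6+2) -> 8; overall: (y*((6+(6+2))+((5*1)+(b+7)))) -> (y*((6+8)+((5*1)+(b+7))))
Step 2: at RL: (6+8) -> 14; overall: (y*((6+8)+((5*1)+(b+7)))) -> (y*(14+((5*1)+(b+7))))
Step 3: at RRL: (5*1) -> 5; overall: (y*(14+((5*1)+(b+7)))) -> (y*(14+(5+(b+7))))
Fixed point: (y*(14+(5+(b+7))))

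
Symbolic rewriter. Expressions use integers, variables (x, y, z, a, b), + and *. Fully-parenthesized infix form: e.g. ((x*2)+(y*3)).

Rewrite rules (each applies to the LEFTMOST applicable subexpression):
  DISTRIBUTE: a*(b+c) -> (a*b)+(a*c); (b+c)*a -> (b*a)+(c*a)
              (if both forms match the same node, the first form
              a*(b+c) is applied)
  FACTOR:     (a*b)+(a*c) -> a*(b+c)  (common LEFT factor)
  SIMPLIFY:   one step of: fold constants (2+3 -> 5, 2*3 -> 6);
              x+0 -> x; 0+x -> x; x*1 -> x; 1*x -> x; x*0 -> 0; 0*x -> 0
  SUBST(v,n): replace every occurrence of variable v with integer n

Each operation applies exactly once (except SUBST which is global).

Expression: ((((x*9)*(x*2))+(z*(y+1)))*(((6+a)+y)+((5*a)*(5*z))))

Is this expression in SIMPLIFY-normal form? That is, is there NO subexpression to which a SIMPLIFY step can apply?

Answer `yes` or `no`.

Answer: yes

Derivation:
Expression: ((((x*9)*(x*2))+(z*(y+1)))*(((6+a)+y)+((5*a)*(5*z))))
Scanning for simplifiable subexpressions (pre-order)...
  at root: ((((x*9)*(x*2))+(z*(y+1)))*(((6+a)+y)+((5*a)*(5*z)))) (not simplifiable)
  at L: (((x*9)*(x*2))+(z*(y+1))) (not simplifiable)
  at LL: ((x*9)*(x*2)) (not simplifiable)
  at LLL: (x*9) (not simplifiable)
  at LLR: (x*2) (not simplifiable)
  at LR: (z*(y+1)) (not simplifiable)
  at LRR: (y+1) (not simplifiable)
  at R: (((6+a)+y)+((5*a)*(5*z))) (not simplifiable)
  at RL: ((6+a)+y) (not simplifiable)
  at RLL: (6+a) (not simplifiable)
  at RR: ((5*a)*(5*z)) (not simplifiable)
  at RRL: (5*a) (not simplifiable)
  at RRR: (5*z) (not simplifiable)
Result: no simplifiable subexpression found -> normal form.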